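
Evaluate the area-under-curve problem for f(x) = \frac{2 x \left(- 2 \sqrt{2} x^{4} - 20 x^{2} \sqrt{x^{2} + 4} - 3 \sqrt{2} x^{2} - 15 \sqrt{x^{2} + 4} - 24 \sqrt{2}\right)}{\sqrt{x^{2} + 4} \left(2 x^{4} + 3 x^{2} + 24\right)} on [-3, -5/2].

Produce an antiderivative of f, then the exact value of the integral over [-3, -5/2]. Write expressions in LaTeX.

Any candidate F(x) must reproduce f(x) exactly when differentiated.
F(x) = - 2 \sqrt{2} \sqrt{x^{2} + 4} - 5 \log{\left(\frac{x^{4}}{3} + \frac{x^{2}}{2} + 4 \right)} is an antiderivative of f.
Check: d/dx[- 2 \sqrt{2} \sqrt{x^{2} + 4} - 5 \log{\left(\frac{x^{4}}{3} + \frac{x^{2}}{2} + 4 \right)}] = \frac{- 4 \sqrt{2} x^{5} - 40 x^{3} \sqrt{x^{2} + 4} - 6 \sqrt{2} x^{3} - 30 x \sqrt{x^{2} + 4} - 48 \sqrt{2} x}{2 x^{4} \sqrt{x^{2} + 4} + 3 x^{2} \sqrt{x^{2} + 4} + 24 \sqrt{x^{2} + 4}}, which equals f(x).
F(-5/2) = - 5 \log{\left(\frac{967}{48} \right)} - \sqrt{82}; F(-3) = - 5 \log{\left(\frac{71}{2} \right)} - 2 \sqrt{26}.
Integral = F(-5/2) - F(-3) = - 5 \log{\left(\frac{967}{48} \right)} - \sqrt{82} + 2 \sqrt{26} + 5 \log{\left(\frac{71}{2} \right)}.

Antiderivative: F(x) = - 2 \sqrt{2} \sqrt{x^{2} + 4} - 5 \log{\left(\frac{x^{4}}{3} + \frac{x^{2}}{2} + 4 \right)}; value = - 5 \log{\left(\frac{967}{48} \right)} - \sqrt{82} + 2 \sqrt{26} + 5 \log{\left(\frac{71}{2} \right)}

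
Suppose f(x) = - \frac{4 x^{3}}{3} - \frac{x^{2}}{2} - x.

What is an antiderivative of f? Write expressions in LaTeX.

An antiderivative is F(x) = - \frac{x^{4}}{3} - \frac{x^{3}}{6} - \frac{x^{2}}{2}.

The integrand splits into summands that can be handled one at a time.
Check: d/dx[- \frac{x^{4}}{3} - \frac{x^{3}}{6} - \frac{x^{2}}{2}] = - \frac{4 x^{3}}{3} - \frac{x^{2}}{2} - x = f(x).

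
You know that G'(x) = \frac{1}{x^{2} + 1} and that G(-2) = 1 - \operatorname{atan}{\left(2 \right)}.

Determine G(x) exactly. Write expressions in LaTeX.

For G(x) to be correct, d/dx[G] must agree with the stated G'(x) identically.
A general antiderivative is \operatorname{atan}{\left(x \right)} + C.
The condition gives C = 1 - \operatorname{atan}{\left(2 \right)} - (- \operatorname{atan}{\left(2 \right)}) = 1.
So G(x) = \operatorname{atan}{\left(x \right)} + 1.
Check: d/dx[\operatorname{atan}{\left(x \right)} + 1] = \frac{1}{x^{2} + 1} = G'(x).

G(x) = \operatorname{atan}{\left(x \right)} + 1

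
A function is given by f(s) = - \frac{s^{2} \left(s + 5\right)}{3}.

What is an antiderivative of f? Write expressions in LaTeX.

An antiderivative is F(s) = - \frac{s^{4}}{12} - \frac{5 s^{3}}{9}.

Check any antiderivative F(s) by computing F'(s) and comparing it with f(s).
Check: d/ds[- \frac{s^{4}}{12} - \frac{5 s^{3}}{9}] = - \frac{s^{3}}{3} - \frac{5 s^{2}}{3}, which equals f(s).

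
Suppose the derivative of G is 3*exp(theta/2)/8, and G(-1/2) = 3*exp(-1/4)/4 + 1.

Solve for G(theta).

G(theta) = 3*exp(theta/2)/4 + 1

The proposed G(theta) is checked by its d/dtheta: the result must match the given G'(theta).
A general antiderivative is 3*exp(theta/2)/4 + C.
The condition gives C = 3*exp(-1/4)/4 + 1 - (3*exp(-1/4)/4) = 1.
So G(theta) = 3*exp(theta/2)/4 + 1.
Check: d/dtheta[3*exp(theta/2)/4 + 1] = 3*exp(theta/2)/8 = G'(theta).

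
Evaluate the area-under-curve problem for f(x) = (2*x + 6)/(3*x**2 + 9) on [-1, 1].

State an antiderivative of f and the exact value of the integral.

For F(x) to be correct the identity F'(x) - f(x) = 0 must hold.
F(x) = log(x**2 + 3)/3 + 2*sqrt(3)*atan(sqrt(3)*x/3)/3 is an antiderivative of f.
Check: d/dx[log(x**2 + 3)/3 + 2*sqrt(3)*atan(sqrt(3)*x/3)/3] = (2*x + 6)/(3*x**2 + 9) = f(x).
F(1) = log(4)/3 + sqrt(3)*pi/9; F(-1) = -sqrt(3)*pi/9 + log(4)/3.
Integral = F(1) - F(-1) = 2*sqrt(3)*pi/9.

Antiderivative: F(x) = log(x**2 + 3)/3 + 2*sqrt(3)*atan(sqrt(3)*x/3)/3; value = 2*sqrt(3)*pi/9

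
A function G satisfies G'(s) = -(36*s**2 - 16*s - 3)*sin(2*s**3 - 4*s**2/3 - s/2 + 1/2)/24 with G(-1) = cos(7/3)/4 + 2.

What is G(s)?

G(s) = (cos(2*s**3 - 4*s**2/3 - s/2 + 1/2) + 8)/4

The substitution u = 2*s**3 - 4*s**2/3 - s/2 + 1/2 works: G'(s) is exactly (dG/du)*(du/ds) for that inner function.
A general antiderivative is cos(2*s**3 - 4*s**2/3 - s/2 + 1/2)/4 + C.
The condition gives C = cos(7/3)/4 + 2 - (cos(7/3)/4) = 2.
So G(s) = (cos(2*s**3 - 4*s**2/3 - s/2 + 1/2) + 8)/4.
Check: d/ds[(cos(2*s**3 - 4*s**2/3 - s/2 + 1/2) + 8)/4] = -3*s**2*sin(2*s**3 - 4*s**2/3 - s/2 + 1/2)/2 + 2*s*sin(2*s**3 - 4*s**2/3 - s/2 + 1/2)/3 + sin(2*s**3 - 4*s**2/3 - s/2 + 1/2)/8, which equals G'(s).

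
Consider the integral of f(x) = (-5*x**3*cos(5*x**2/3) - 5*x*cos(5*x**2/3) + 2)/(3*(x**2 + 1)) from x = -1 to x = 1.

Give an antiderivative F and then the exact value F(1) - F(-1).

Antiderivative: F(x) = -sin(5*x**2/3)/2 + 2*atan(x)/3; value = pi/3

A candidate is checked by its d/dx: the result must match f(x).
F(x) = -sin(5*x**2/3)/2 + 2*atan(x)/3 is an antiderivative of f.
Check: d/dx[-sin(5*x**2/3)/2 + 2*atan(x)/3] = (-5*x**3*cos(5*x**2/3) - 5*x*cos(5*x**2/3) + 2)/(3*x**2 + 3), which equals f(x).
F(1) = -sin(5/3)/2 + pi/6; F(-1) = -pi/6 - sin(5/3)/2.
Integral = F(1) - F(-1) = pi/3.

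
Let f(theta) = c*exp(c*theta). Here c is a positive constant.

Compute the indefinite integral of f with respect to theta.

Any candidate F(theta) must reproduce f(theta) exactly when differentiated.
Check: d/dtheta[exp(c*theta)] = c*exp(c*theta) = f(theta).

F(theta) = exp(c*theta) + C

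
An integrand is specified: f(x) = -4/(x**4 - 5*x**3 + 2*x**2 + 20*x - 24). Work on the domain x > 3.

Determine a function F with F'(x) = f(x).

An antiderivative is F(x) = -4*log(x - 3)/5 + 3*log(x - 2)/4 + log(x + 2)/20 - 4/(4*x - 8).

Factor the denominator ((x - 3)*(x - 2)**2*(x + 2)) and decompose: f = 1/(20*(x + 2)) + 3/(4*(x - 2)) + (x - 2)**(-2) - 4/(5*(x - 3)); each piece integrates to a log, atan, or power term.
Check: d/dx[-4*log(x - 3)/5 + 3*log(x - 2)/4 + log(x + 2)/20 - 4/(4*x - 8)] = -4/(x**4 - 5*x**3 + 2*x**2 + 20*x - 24) = f(x).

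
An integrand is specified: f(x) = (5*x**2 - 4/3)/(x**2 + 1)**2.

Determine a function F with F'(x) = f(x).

An antiderivative is F(x) = -19*x/(6*x**2 + 6) + 11*atan(x)/6.

A first test for any F(x): its x-derivative must equal f(x) identically.
Check: d/dx[-19*x/(6*x**2 + 6) + 11*atan(x)/6] = (15*x**2 - 4)/(3*x**4 + 6*x**2 + 3), which equals f(x).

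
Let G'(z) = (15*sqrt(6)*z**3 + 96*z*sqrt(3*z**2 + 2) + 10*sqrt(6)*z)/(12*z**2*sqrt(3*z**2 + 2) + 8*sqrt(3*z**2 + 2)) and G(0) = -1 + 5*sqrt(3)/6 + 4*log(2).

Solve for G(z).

Check a candidate G(z) by differentiating: d/dz[G] must match the given G'(z).
A general antiderivative is 5*sqrt(2*z**2 + 4/3)/4 + 4*log(3*z**2 + 2) + C.
The condition gives C = -1 + 5*sqrt(3)/6 + 4*log(2) - (5*sqrt(3)/6 + 4*log(2)) = -1.
So G(z) = sqrt(3)*(5*sqrt(2)*sqrt(3*z**2 + 2) + 16*sqrt(3)*log(3*z**2 + 2) - 4*sqrt(3))/12.
Check: d/dz[sqrt(3)*(5*sqrt(2)*sqrt(3*z**2 + 2) + 16*sqrt(3)*log(3*z**2 + 2) - 4*sqrt(3))/12] = (15*sqrt(6)*z**3 + 96*z*sqrt(3*z**2 + 2) + 10*sqrt(6)*z)/(12*z**2*sqrt(3*z**2 + 2) + 8*sqrt(3*z**2 + 2)) = G'(z).

G(z) = sqrt(3)*(5*sqrt(2)*sqrt(3*z**2 + 2) + 16*sqrt(3)*log(3*z**2 + 2) - 4*sqrt(3))/12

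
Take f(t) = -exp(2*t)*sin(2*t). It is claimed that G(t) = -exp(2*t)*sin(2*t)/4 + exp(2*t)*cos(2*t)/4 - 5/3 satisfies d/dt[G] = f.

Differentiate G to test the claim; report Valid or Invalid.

d/dt[G] = -exp(2*t)*sin(2*t)
This equals f(t) exactly, so the claim holds.

Valid - differentiating G returns exactly f.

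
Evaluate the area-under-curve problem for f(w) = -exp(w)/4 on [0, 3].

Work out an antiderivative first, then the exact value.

Antiderivative: F(w) = -exp(w)/4; value = 1/4 - exp(3)/4

Whatever form F(w) takes, F'(w) = f(w) is non-negotiable.
F(w) = -exp(w)/4 is an antiderivative of f.
Check: d/dw[-exp(w)/4] = -exp(w)/4 = f(w).
F(3) = -exp(3)/4; F(0) = -1/4.
Integral = F(3) - F(0) = 1/4 - exp(3)/4.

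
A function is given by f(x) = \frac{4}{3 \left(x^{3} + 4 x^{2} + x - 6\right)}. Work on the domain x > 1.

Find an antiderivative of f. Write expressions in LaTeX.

Factor the denominator (3 \left(x - 1\right) \left(x + 2\right) \left(x + 3\right)) and decompose: f = \frac{1}{3 \left(x + 3\right)} - \frac{4}{9 \left(x + 2\right)} + \frac{1}{9 \left(x - 1\right)}; each piece integrates to a log, atan, or power term.
Check: d/dx[\frac{\log{\left(x - 1 \right)}}{9} - \frac{4 \log{\left(x + 2 \right)}}{9} + \frac{\log{\left(x + 3 \right)}}{3}] = \frac{4}{3 x^{3} + 12 x^{2} + 3 x - 18}, which equals f(x).

An antiderivative is F(x) = \frac{\log{\left(x - 1 \right)}}{9} - \frac{4 \log{\left(x + 2 \right)}}{9} + \frac{\log{\left(x + 3 \right)}}{3}.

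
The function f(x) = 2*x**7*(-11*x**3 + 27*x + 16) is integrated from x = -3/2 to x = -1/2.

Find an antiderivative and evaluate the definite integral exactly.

Recognize the product-rule pattern: f = u'v + uv' with u = 2*x**8, v = -x**3 + 3*x + 2, so integration by parts undoes it.
F(x) = 2*x**8*(-x**3 + 3*x + 2) is an antiderivative of f.
Check: d/dx[2*x**8*(-x**3 + 3*x + 2)] = -22*x**10 + 54*x**8 + 32*x**7, which equals f(x).
F(-1/2) = 5/1024; F(-3/2) = 45927/1024.
Integral = F(-1/2) - F(-3/2) = -22961/512.

Antiderivative: F(x) = 2*x**8*(-x**3 + 3*x + 2); value = -22961/512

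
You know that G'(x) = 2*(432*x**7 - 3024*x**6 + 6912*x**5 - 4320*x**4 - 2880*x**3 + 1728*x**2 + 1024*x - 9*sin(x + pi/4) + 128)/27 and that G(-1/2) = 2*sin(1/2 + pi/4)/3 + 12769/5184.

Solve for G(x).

G(x) = 2*(2*(-3*x**2 + 6*x + 2)**4 + 27*cos(x + pi/4) + 81)/81

Recover the given G'(x) by differentiating a candidate G(x); any mismatch rules it out.
A general antiderivative is 4*(-x**2 + 2*x + 2/3)**4 + 2*cos(x + pi/4)/3 + C.
The condition gives C = 2*sin(1/2 + pi/4)/3 + 12769/5184 - (2401/5184 + 2*sin(1/2 + pi/4)/3) = 2.
So G(x) = 2*(2*(-3*x**2 + 6*x + 2)**4 + 27*cos(x + pi/4) + 81)/81.
Check: d/dx[2*(2*(-3*x**2 + 6*x + 2)**4 + 27*cos(x + pi/4) + 81)/81] = 32*x**7 - 224*x**6 + 512*x**5 - 320*x**4 - 640*x**3/3 + 128*x**2 + 2048*x/27 - 2*sin(x + pi/4)/3 + 256/27, which equals G'(x).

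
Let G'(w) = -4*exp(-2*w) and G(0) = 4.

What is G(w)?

Check a candidate G(w) by differentiating: d/dw[G] must match the given G'(w).
A general antiderivative is 2*exp(-2*w) + C.
The condition gives C = 4 - (2) = 2.
So G(w) = 2*(exp(2*w) + 1)*exp(-2*w).
Check: d/dw[2*(exp(2*w) + 1)*exp(-2*w)] = -4*exp(-2*w) = G'(w).

G(w) = 2*(exp(2*w) + 1)*exp(-2*w)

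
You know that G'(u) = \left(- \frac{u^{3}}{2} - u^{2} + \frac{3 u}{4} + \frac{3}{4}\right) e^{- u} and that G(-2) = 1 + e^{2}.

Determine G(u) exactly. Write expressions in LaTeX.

G(u) = \frac{\left(2 u^{3} + 10 u^{2} + 17 u + 4 e^{u} + 14\right) e^{- u}}{4}

G'(u) has the shape v'r + vr' for v = \frac{u^{3}}{2} + \frac{5 u^{2}}{2} + \frac{17 u}{4} + \frac{7}{2} and r = e^{- u} — it is the derivative of the product v*r.
A general antiderivative is \frac{\left(2 u^{3} + 10 u^{2} + 17 u + 14\right) e^{- u}}{4} + C.
The condition gives C = 1 + e^{2} - (e^{2}) = 1.
So G(u) = \frac{\left(2 u^{3} + 10 u^{2} + 17 u + 4 e^{u} + 14\right) e^{- u}}{4}.
Check: d/du[\frac{\left(2 u^{3} + 10 u^{2} + 17 u + 4 e^{u} + 14\right) e^{- u}}{4}] = \frac{\left(- 2 u^{3} - 4 u^{2} + 3 u + 3\right) e^{- u}}{4}, which equals G'(u).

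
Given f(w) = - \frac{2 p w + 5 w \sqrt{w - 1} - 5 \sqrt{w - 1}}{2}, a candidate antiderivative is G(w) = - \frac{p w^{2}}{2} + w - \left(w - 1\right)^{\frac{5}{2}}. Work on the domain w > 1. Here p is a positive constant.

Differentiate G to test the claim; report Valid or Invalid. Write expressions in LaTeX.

d/dw[G] = - p w - \frac{5 w \sqrt{w - 1}}{2} + \frac{5 \sqrt{w - 1}}{2} + 1
d/dw[G] - f(w) = 1 != 0.

Invalid: d/dw[G] - f = 1, which is not 0.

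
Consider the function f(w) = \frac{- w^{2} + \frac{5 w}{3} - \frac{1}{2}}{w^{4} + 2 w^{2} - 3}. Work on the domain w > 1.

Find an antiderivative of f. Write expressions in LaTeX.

Factor the denominator (6 \left(w - 1\right) \left(w + 1\right) \left(w^{2} + 3\right)) and decompose: f = - \frac{5 \left(2 w + 3\right)}{24 \left(w^{2} + 3\right)} + \frac{19}{48 \left(w + 1\right)} + \frac{1}{48 \left(w - 1\right)}; each piece integrates to a log, atan, or power term.
Check: d/dw[\frac{\log{\left(w - 1 \right)}}{48} + \frac{19 \log{\left(w + 1 \right)}}{48} - \frac{5 \log{\left(w^{2} + 3 \right)}}{24} - \frac{5 \sqrt{3} \operatorname{atan}{\left(\frac{\sqrt{3} w}{3} \right)}}{24}] = \frac{- 6 w^{2} + 10 w - 3}{6 w^{4} + 12 w^{2} - 18}, which equals f(w).

An antiderivative is F(w) = \frac{\log{\left(w - 1 \right)}}{48} + \frac{19 \log{\left(w + 1 \right)}}{48} - \frac{5 \log{\left(w^{2} + 3 \right)}}{24} - \frac{5 \sqrt{3} \operatorname{atan}{\left(\frac{\sqrt{3} w}{3} \right)}}{24}.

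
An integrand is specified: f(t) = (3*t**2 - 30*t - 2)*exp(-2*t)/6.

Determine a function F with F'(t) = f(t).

Recognize the product-rule pattern: f = u'v + uv' with u = -t**2/4 + 9*t/4 + 31/24, v = exp(-2*t), so integration by parts undoes it.
Check: d/dt[-t**2*exp(-2*t)/4 + 9*t*exp(-2*t)/4 + 31*exp(-2*t)/24] = (3*t**2 - 30*t - 2)*exp(-2*t)/6 = f(t).

An antiderivative is F(t) = -t**2*exp(-2*t)/4 + 9*t*exp(-2*t)/4 + 31*exp(-2*t)/24.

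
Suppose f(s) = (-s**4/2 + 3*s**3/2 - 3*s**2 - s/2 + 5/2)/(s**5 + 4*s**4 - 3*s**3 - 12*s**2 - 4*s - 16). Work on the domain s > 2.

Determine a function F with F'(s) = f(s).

An antiderivative is F(s) = -(221*log(s - 2) - 2907*log(s + 2) + 5350*log(s + 4) - 312*log(s**2 + 1) + 864*atan(s))/4080.

The denominator factors as 2*(s - 2)*(s + 2)*(s + 4)*(s**2 + 1); partial fractions split f into directly integrable pieces: (13*s - 18)/(85*(s**2 + 1)) - 535/(408*(s + 4)) + 57/(80*(s + 2)) - 13/(240*(s - 2)).
Check: d/ds[-(221*log(s - 2) - 2907*log(s + 2) + 5350*log(s + 4) - 312*log(s**2 + 1) + 864*atan(s))/4080] = (-s**4 + 3*s**3 - 6*s**2 - s + 5)/(2*s**5 + 8*s**4 - 6*s**3 - 24*s**2 - 8*s - 32), which equals f(s).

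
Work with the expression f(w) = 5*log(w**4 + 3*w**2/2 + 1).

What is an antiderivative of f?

Differentiate the proposed F(w) back; it has to land on f(w) exactly.
Check: d/dw[5*w*log(w**4 + 3*w**2/2 + 1) - 20*w - 5*sqrt(2)*log(w**2 - sqrt(2)*w/2 + 1)/4 + 5*sqrt(2)*log(w**2 + sqrt(2)*w/2 + 1)/4 + 5*sqrt(14)*atan(2*sqrt(14)*w/7 - sqrt(7)/7)/2 + 5*sqrt(14)*atan(2*sqrt(14)*w/7 + sqrt(7)/7)/2] = 5*log(w**4 + 3*w**2/2 + 1) = f(w).

An antiderivative is F(w) = 5*w*log(w**4 + 3*w**2/2 + 1) - 20*w - 5*sqrt(2)*log(w**2 - sqrt(2)*w/2 + 1)/4 + 5*sqrt(2)*log(w**2 + sqrt(2)*w/2 + 1)/4 + 5*sqrt(14)*atan(2*sqrt(14)*w/7 - sqrt(7)/7)/2 + 5*sqrt(14)*atan(2*sqrt(14)*w/7 + sqrt(7)/7)/2.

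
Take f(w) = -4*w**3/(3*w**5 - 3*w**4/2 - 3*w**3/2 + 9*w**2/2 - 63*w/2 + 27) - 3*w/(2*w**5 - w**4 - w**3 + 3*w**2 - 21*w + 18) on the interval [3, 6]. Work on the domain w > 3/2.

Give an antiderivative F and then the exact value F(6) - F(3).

Antiderivative: F(w) = -36*log(w - 3/2)/49 + 17*log(w - 1)/36 + 82*log(w + 2)/441 + 15*log(w**2 + 3)/392 - 65*sqrt(3)*atan(sqrt(3)*w/3)/588; value = -36*log(9/2)/49 - 17*log(2)/36 - 65*sqrt(3)*atan(2*sqrt(3))/588 - 15*log(12)/392 + 15*log(39)/392 + 65*sqrt(3)*pi/1764 + 36*log(3/2)/49 + 82*log(8)/441 + 505*log(5)/1764

Factor the denominator (3*(w - 1)*(w + 2)*(2*w - 3)*(w**2 + 3)) and decompose: f = 5*(3*w - 13)/(196*(w**2 + 3)) - 72/(49*(2*w - 3)) + 82/(441*(w + 2)) + 17/(36*(w - 1)); each piece integrates to a log, atan, or power term.
F(w) = -36*log(w - 3/2)/49 + 17*log(w - 1)/36 + 82*log(w + 2)/441 + 15*log(w**2 + 3)/392 - 65*sqrt(3)*atan(sqrt(3)*w/3)/588 is an antiderivative of f.
Check: d/dw[-36*log(w - 3/2)/49 + 17*log(w - 1)/36 + 82*log(w + 2)/441 + 15*log(w**2 + 3)/392 - 65*sqrt(3)*atan(sqrt(3)*w/3)/588] = (-8*w**3 - 9*w)/(6*w**5 - 3*w**4 - 3*w**3 + 9*w**2 - 63*w + 54), which equals f(w).
F(6) = -36*log(9/2)/49 - 65*sqrt(3)*atan(2*sqrt(3))/588 + 15*log(39)/392 + 82*log(8)/441 + 17*log(5)/36; F(3) = -36*log(3/2)/49 - 65*sqrt(3)*pi/1764 + 15*log(12)/392 + 82*log(5)/441 + 17*log(2)/36.
Integral = F(6) - F(3) = -36*log(9/2)/49 - 17*log(2)/36 - 65*sqrt(3)*atan(2*sqrt(3))/588 - 15*log(12)/392 + 15*log(39)/392 + 65*sqrt(3)*pi/1764 + 36*log(3/2)/49 + 82*log(8)/441 + 505*log(5)/1764.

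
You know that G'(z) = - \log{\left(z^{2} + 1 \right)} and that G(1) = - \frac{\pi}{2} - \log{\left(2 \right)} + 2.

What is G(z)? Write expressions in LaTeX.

Since d/dz undoes antidifferentiation here, G(z) must give back the stated G'(z).
A general antiderivative is - z \log{\left(z^{2} + 1 \right)} + 2 z - 2 \operatorname{atan}{\left(z \right)} + C.
The condition gives C = - \frac{\pi}{2} - \log{\left(2 \right)} + 2 - (- \frac{\pi}{2} - \log{\left(2 \right)} + 2) = 0.
So G(z) = - z \log{\left(z^{2} + 1 \right)} + 2 z - 2 \operatorname{atan}{\left(z \right)}.
Check: d/dz[- z \log{\left(z^{2} + 1 \right)} + 2 z - 2 \operatorname{atan}{\left(z \right)}] = - \log{\left(z^{2} + 1 \right)} = G'(z).

G(z) = - z \log{\left(z^{2} + 1 \right)} + 2 z - 2 \operatorname{atan}{\left(z \right)}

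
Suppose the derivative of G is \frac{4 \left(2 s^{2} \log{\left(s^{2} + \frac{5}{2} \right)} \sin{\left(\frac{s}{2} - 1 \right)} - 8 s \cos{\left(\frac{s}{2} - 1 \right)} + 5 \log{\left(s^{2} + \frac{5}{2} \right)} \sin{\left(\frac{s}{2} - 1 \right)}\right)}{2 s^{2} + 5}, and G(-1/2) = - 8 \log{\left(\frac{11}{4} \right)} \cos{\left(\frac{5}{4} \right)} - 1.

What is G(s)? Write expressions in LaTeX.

Recognize the product-rule pattern: G'(s) = u'v + uv' with u = - 8 \cos{\left(\frac{s}{2} - 1 \right)}, v = \log{\left(s^{2} + \frac{5}{2} \right)}, so integration by parts undoes it.
A general antiderivative is - 8 \log{\left(s^{2} + \frac{5}{2} \right)} \cos{\left(\frac{s}{2} - 1 \right)} + C.
The condition gives C = - 8 \log{\left(\frac{11}{4} \right)} \cos{\left(\frac{5}{4} \right)} - 1 - (- 8 \log{\left(\frac{11}{4} \right)} \cos{\left(\frac{5}{4} \right)}) = -1.
So G(s) = - 8 \log{\left(s^{2} + \frac{5}{2} \right)} \cos{\left(\frac{s}{2} - 1 \right)} - 1.
Check: d/ds[- 8 \log{\left(s^{2} + \frac{5}{2} \right)} \cos{\left(\frac{s}{2} - 1 \right)} - 1] = \frac{8 s^{2} \log{\left(s^{2} + \frac{5}{2} \right)} \sin{\left(\frac{s}{2} - 1 \right)} - 32 s \cos{\left(\frac{s}{2} - 1 \right)} + 20 \log{\left(s^{2} + \frac{5}{2} \right)} \sin{\left(\frac{s}{2} - 1 \right)}}{2 s^{2} + 5}, which equals G'(s).

G(s) = - 8 \log{\left(s^{2} + \frac{5}{2} \right)} \cos{\left(\frac{s}{2} - 1 \right)} - 1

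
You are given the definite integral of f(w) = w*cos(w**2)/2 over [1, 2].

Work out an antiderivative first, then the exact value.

Antiderivative: F(w) = sin(w**2)/4; value = -sin(1)/4 + sin(4)/4

Any candidate F(w) must reproduce f(w) exactly when differentiated.
F(w) = sin(w**2)/4 is an antiderivative of f.
Check: d/dw[sin(w**2)/4] = w*cos(w**2)/2 = f(w).
F(2) = sin(4)/4; F(1) = sin(1)/4.
Integral = F(2) - F(1) = -sin(1)/4 + sin(4)/4.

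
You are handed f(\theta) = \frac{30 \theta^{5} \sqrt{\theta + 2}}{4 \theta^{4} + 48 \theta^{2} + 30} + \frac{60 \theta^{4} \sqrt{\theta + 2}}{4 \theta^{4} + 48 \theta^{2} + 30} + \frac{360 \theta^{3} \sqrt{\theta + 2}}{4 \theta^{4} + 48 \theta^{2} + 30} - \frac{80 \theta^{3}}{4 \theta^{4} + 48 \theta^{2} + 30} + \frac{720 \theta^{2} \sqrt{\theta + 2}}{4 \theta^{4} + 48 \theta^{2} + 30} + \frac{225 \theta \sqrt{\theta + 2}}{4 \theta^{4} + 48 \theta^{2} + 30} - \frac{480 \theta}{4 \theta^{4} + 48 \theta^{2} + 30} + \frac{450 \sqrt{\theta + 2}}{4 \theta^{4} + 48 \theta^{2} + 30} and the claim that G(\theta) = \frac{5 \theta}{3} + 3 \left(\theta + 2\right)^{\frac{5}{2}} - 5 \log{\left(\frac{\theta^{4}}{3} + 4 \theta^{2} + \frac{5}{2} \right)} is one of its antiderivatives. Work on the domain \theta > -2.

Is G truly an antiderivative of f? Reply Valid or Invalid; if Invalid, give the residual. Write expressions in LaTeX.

Invalid: d/d\theta[G] - f = \frac{5}{3}, which is not 0.

d/d\theta[G] = \frac{90 \theta^{5} \sqrt{\theta + 2} + 180 \theta^{4} \sqrt{\theta + 2} + 20 \theta^{4} + 1080 \theta^{3} \sqrt{\theta + 2} - 240 \theta^{3} + 2160 \theta^{2} \sqrt{\theta + 2} + 240 \theta^{2} + 675 \theta \sqrt{\theta + 2} - 1440 \theta + 1350 \sqrt{\theta + 2} + 150}{12 \theta^{4} + 144 \theta^{2} + 90}
d/d\theta[G] - f(\theta) = \frac{5}{3} != 0.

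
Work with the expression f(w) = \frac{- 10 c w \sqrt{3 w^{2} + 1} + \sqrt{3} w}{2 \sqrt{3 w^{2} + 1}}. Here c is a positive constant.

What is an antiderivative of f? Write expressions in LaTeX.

For F(w) to be correct the identity F'(w) - f(w) = 0 must hold.
Check: d/dw[\frac{\sqrt{3} \left(- 5 \sqrt{3} c w^{2} + \sqrt{3 w^{2} + 1}\right)}{6}] = \frac{- 10 c w \sqrt{3 w^{2} + 1} + \sqrt{3} w}{2 \sqrt{3 w^{2} + 1}} = f(w).

An antiderivative is F(w) = \frac{\sqrt{3} \left(- 5 \sqrt{3} c w^{2} + \sqrt{3 w^{2} + 1}\right)}{6}.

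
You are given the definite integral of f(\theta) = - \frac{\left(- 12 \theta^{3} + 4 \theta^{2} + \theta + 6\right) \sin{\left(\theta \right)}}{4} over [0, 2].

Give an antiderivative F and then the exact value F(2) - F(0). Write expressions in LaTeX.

Antiderivative: F(\theta) = - 3 \theta^{3} \cos{\left(\theta \right)} + 9 \theta^{2} \sin{\left(\theta \right)} + \theta^{2} \cos{\left(\theta \right)} - 2 \theta \sin{\left(\theta \right)} + \frac{73 \theta \cos{\left(\theta \right)}}{4} - \frac{73 \sin{\left(\theta \right)}}{4} - \frac{\cos{\left(\theta \right)}}{2}; value = 16 \cos{\left(2 \right)} + \frac{1}{2} + \frac{55 \sin{\left(2 \right)}}{4}

For F(\theta) to be correct the identity F'(\theta) - f(\theta) = 0 must hold.
F(\theta) = - 3 \theta^{3} \cos{\left(\theta \right)} + 9 \theta^{2} \sin{\left(\theta \right)} + \theta^{2} \cos{\left(\theta \right)} - 2 \theta \sin{\left(\theta \right)} + \frac{73 \theta \cos{\left(\theta \right)}}{4} - \frac{73 \sin{\left(\theta \right)}}{4} - \frac{\cos{\left(\theta \right)}}{2} is an antiderivative of f.
Check: d/d\theta[- 3 \theta^{3} \cos{\left(\theta \right)} + 9 \theta^{2} \sin{\left(\theta \right)} + \theta^{2} \cos{\left(\theta \right)} - 2 \theta \sin{\left(\theta \right)} + \frac{73 \theta \cos{\left(\theta \right)}}{4} - \frac{73 \sin{\left(\theta \right)}}{4} - \frac{\cos{\left(\theta \right)}}{2}] = 3 \theta^{3} \sin{\left(\theta \right)} - \theta^{2} \sin{\left(\theta \right)} - \frac{\theta \sin{\left(\theta \right)}}{4} - \frac{3 \sin{\left(\theta \right)}}{2}, which equals f(\theta).
F(2) = 16 \cos{\left(2 \right)} + \frac{55 \sin{\left(2 \right)}}{4}; F(0) = - \frac{1}{2}.
Integral = F(2) - F(0) = 16 \cos{\left(2 \right)} + \frac{1}{2} + \frac{55 \sin{\left(2 \right)}}{4}.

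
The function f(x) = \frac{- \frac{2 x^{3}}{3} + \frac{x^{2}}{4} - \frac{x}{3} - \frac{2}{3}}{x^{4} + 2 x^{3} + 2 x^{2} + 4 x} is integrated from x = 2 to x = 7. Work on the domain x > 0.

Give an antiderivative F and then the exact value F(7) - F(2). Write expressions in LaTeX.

Antiderivative: F(x) = \frac{- 12 \log{\left(x \right)} - 38 \log{\left(x + 2 \right)} + \log{\left(x^{2} + 2 \right)} + 19 \sqrt{2} \operatorname{atan}{\left(\frac{\sqrt{2} x}{2} \right)}}{72}; value = - \frac{19 \log{\left(9 \right)}}{36} - \frac{19 \sqrt{2} \operatorname{atan}{\left(\sqrt{2} \right)}}{72} - \frac{\log{\left(7 \right)}}{6} - \frac{\log{\left(6 \right)}}{72} + \frac{\log{\left(51 \right)}}{72} + \frac{\log{\left(2 \right)}}{6} + \frac{19 \sqrt{2} \operatorname{atan}{\left(\frac{7 \sqrt{2}}{2} \right)}}{72} + \frac{19 \log{\left(4 \right)}}{36}

The denominator factors as 12 x \left(x + 2\right) \left(x^{2} + 2\right); partial fractions split f into directly integrable pieces: \frac{x + 19}{36 \left(x^{2} + 2\right)} - \frac{19}{36 \left(x + 2\right)} - \frac{1}{6 x}.
F(x) = \frac{- 12 \log{\left(x \right)} - 38 \log{\left(x + 2 \right)} + \log{\left(x^{2} + 2 \right)} + 19 \sqrt{2} \operatorname{atan}{\left(\frac{\sqrt{2} x}{2} \right)}}{72} is an antiderivative of f.
Check: d/dx[\frac{- 12 \log{\left(x \right)} - 38 \log{\left(x + 2 \right)} + \log{\left(x^{2} + 2 \right)} + 19 \sqrt{2} \operatorname{atan}{\left(\frac{\sqrt{2} x}{2} \right)}}{72}] = \frac{- 8 x^{3} + 3 x^{2} - 4 x - 8}{12 x^{4} + 24 x^{3} + 24 x^{2} + 48 x}, which equals f(x).
F(7) = - \frac{19 \log{\left(9 \right)}}{36} - \frac{\log{\left(7 \right)}}{6} + \frac{\log{\left(51 \right)}}{72} + \frac{19 \sqrt{2} \operatorname{atan}{\left(\frac{7 \sqrt{2}}{2} \right)}}{72}; F(2) = - \frac{19 \log{\left(4 \right)}}{36} - \frac{\log{\left(2 \right)}}{6} + \frac{\log{\left(6 \right)}}{72} + \frac{19 \sqrt{2} \operatorname{atan}{\left(\sqrt{2} \right)}}{72}.
Integral = F(7) - F(2) = - \frac{19 \log{\left(9 \right)}}{36} - \frac{19 \sqrt{2} \operatorname{atan}{\left(\sqrt{2} \right)}}{72} - \frac{\log{\left(7 \right)}}{6} - \frac{\log{\left(6 \right)}}{72} + \frac{\log{\left(51 \right)}}{72} + \frac{\log{\left(2 \right)}}{6} + \frac{19 \sqrt{2} \operatorname{atan}{\left(\frac{7 \sqrt{2}}{2} \right)}}{72} + \frac{19 \log{\left(4 \right)}}{36}.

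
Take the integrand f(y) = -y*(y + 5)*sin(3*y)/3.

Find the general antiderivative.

Since d/dy undoes antidifferentiation here, F'(y) = f(y) is required of F(y).
Check: d/dy[y**2*cos(3*y)/9 - 2*y*sin(3*y)/27 + 5*y*cos(3*y)/9 - 5*sin(3*y)/27 - 2*cos(3*y)/81] = -y**2*sin(3*y)/3 - 5*y*sin(3*y)/3, which equals f(y).

F(y) = y**2*cos(3*y)/9 - 2*y*sin(3*y)/27 + 5*y*cos(3*y)/9 - 5*sin(3*y)/27 - 2*cos(3*y)/81 + C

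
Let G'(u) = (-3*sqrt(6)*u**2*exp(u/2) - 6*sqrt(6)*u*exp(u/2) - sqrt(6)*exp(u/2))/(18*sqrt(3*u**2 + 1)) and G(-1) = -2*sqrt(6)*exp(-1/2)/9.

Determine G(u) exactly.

G(u) = -sqrt(6)*sqrt(3*u**2 + 1)*exp(u/2)/9

Recognize the product-rule pattern: G'(u) = v'r + vr' with v = -sqrt(2*u**2 + 2/3)/3, r = exp(u/2), so integration by parts undoes it.
A general antiderivative is -sqrt(2*u**2 + 2/3)*exp(u/2)/3 + C.
The condition gives C = -2*sqrt(6)*exp(-1/2)/9 - (-2*sqrt(6)*exp(-1/2)/9) = 0.
So G(u) = -sqrt(6)*sqrt(3*u**2 + 1)*exp(u/2)/9.
Check: d/du[-sqrt(6)*sqrt(3*u**2 + 1)*exp(u/2)/9] = (-3*sqrt(6)*u**2*exp(u/2) - 6*sqrt(6)*u*exp(u/2) - sqrt(6)*exp(u/2))/(18*sqrt(3*u**2 + 1)) = G'(u).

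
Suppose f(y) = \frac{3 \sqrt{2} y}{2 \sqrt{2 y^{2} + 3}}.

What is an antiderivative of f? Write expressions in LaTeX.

The substitution u = y^{2} + \frac{3}{2} works: f is exactly (dF/du)*(du/dy) for that inner function.
Check: d/dy[\frac{3 \sqrt{2} \sqrt{2 y^{2} + 3}}{4}] = \frac{3 \sqrt{2} y}{2 \sqrt{2 y^{2} + 3}} = f(y).

An antiderivative is F(y) = \frac{3 \sqrt{2} \sqrt{2 y^{2} + 3}}{4}.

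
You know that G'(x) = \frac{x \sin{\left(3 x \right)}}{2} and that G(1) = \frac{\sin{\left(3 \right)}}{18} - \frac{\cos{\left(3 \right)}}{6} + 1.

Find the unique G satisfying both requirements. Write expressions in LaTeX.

Check a candidate G(x) by differentiating: d/dx[G] must match the given G'(x).
A general antiderivative is - \frac{x \cos{\left(3 x \right)}}{6} + \frac{\sin{\left(3 x \right)}}{18} + C.
The condition gives C = \frac{\sin{\left(3 \right)}}{18} - \frac{\cos{\left(3 \right)}}{6} + 1 - (\frac{\sin{\left(3 \right)}}{18} - \frac{\cos{\left(3 \right)}}{6}) = 1.
So G(x) = - \frac{x \cos{\left(3 x \right)}}{6} + \frac{\sin{\left(3 x \right)}}{18} + 1.
Check: d/dx[- \frac{x \cos{\left(3 x \right)}}{6} + \frac{\sin{\left(3 x \right)}}{18} + 1] = \frac{x \sin{\left(3 x \right)}}{2} = G'(x).

G(x) = - \frac{x \cos{\left(3 x \right)}}{6} + \frac{\sin{\left(3 x \right)}}{18} + 1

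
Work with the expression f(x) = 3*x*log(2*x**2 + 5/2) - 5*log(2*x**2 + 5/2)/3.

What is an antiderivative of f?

Integrate term by term and add the pieces.
Check: d/dx[3*x**2*log(2*x**2 + 5/2)/2 - 3*x**2/2 - 5*x*log(2*x**2 + 5/2)/3 + 10*x/3 + 15*log(x**2 + 5/4)/8 - 5*sqrt(5)*atan(2*sqrt(5)*x/5)/3] = 3*x*log(2*x**2 + 5/2) - 5*log(2*x**2 + 5/2)/3 = f(x).

An antiderivative is F(x) = 3*x**2*log(2*x**2 + 5/2)/2 - 3*x**2/2 - 5*x*log(2*x**2 + 5/2)/3 + 10*x/3 + 15*log(x**2 + 5/4)/8 - 5*sqrt(5)*atan(2*sqrt(5)*x/5)/3.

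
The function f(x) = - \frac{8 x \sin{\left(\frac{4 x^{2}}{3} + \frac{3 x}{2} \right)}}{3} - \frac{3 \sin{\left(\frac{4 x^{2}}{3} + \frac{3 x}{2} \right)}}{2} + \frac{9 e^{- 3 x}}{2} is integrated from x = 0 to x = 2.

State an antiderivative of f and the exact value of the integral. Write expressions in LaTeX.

Antiderivative: F(x) = \frac{\left(2 e^{3 x} \cos{\left(\frac{4 x^{2}}{3} + \frac{3 x}{2} \right)} - 3\right) e^{- 3 x}}{2}; value = \cos{\left(\frac{25}{3} \right)} - \frac{3}{2 e^{6}} + \frac{1}{2}

The integrand splits into summands that can be handled one at a time.
F(x) = \frac{\left(2 e^{3 x} \cos{\left(\frac{4 x^{2}}{3} + \frac{3 x}{2} \right)} - 3\right) e^{- 3 x}}{2} is an antiderivative of f.
Check: d/dx[\frac{\left(2 e^{3 x} \cos{\left(\frac{4 x^{2}}{3} + \frac{3 x}{2} \right)} - 3\right) e^{- 3 x}}{2}] = \frac{\left(- 16 x e^{3 x} \sin{\left(\frac{4 x^{2}}{3} + \frac{3 x}{2} \right)} - 9 e^{3 x} \sin{\left(\frac{4 x^{2}}{3} + \frac{3 x}{2} \right)} + 27\right) e^{- 3 x}}{6}, which equals f(x).
F(2) = \cos{\left(\frac{25}{3} \right)} - \frac{3}{2 e^{6}}; F(0) = - \frac{1}{2}.
Integral = F(2) - F(0) = \cos{\left(\frac{25}{3} \right)} - \frac{3}{2 e^{6}} + \frac{1}{2}.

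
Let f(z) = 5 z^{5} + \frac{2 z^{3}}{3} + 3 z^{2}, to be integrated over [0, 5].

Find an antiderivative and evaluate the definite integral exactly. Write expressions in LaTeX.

Antiderivative: F(z) = \frac{5 z^{6}}{6} + \frac{z^{4}}{6} + z^{3}; value = 13250

The integrand splits into summands that can be handled one at a time.
F(z) = \frac{5 z^{6}}{6} + \frac{z^{4}}{6} + z^{3} is an antiderivative of f.
Check: d/dz[\frac{5 z^{6}}{6} + \frac{z^{4}}{6} + z^{3}] = 5 z^{5} + \frac{2 z^{3}}{3} + 3 z^{2} = f(z).
F(5) = 13250; F(0) = 0.
Integral = F(5) - F(0) = 13250.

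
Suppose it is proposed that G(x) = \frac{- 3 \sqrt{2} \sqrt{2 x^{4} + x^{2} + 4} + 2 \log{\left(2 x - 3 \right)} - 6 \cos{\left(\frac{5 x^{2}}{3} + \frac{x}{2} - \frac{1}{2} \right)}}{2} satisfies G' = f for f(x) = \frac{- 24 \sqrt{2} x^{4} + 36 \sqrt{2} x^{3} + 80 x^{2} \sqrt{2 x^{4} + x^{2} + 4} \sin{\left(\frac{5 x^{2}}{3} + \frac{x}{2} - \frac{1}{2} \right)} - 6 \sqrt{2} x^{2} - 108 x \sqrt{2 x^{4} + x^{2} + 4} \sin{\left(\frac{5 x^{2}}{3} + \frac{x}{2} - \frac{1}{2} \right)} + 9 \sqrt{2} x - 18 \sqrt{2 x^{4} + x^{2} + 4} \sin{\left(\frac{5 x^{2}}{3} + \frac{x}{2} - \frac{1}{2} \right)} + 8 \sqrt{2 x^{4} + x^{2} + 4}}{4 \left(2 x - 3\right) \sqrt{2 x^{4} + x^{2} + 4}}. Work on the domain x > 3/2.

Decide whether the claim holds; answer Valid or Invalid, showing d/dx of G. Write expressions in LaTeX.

Invalid: d/dx[G] - f = \frac{- 12 \sqrt{2} x^{3} \sqrt{2 x^{4} + x^{2} + 4} - 3 \sqrt{2} x \sqrt{2 x^{4} + x^{2} + 4}}{8 x^{4} + 4 x^{2} + 16}, which is not 0.

d/dx[G] = \frac{- 24 \sqrt{2} x^{4} + 36 \sqrt{2} x^{3} + 40 x^{2} \sqrt{2 x^{4} + x^{2} + 4} \sin{\left(\frac{5 x^{2}}{3} + \frac{x}{2} - \frac{1}{2} \right)} - 6 \sqrt{2} x^{2} - 54 x \sqrt{2 x^{4} + x^{2} + 4} \sin{\left(\frac{5 x^{2}}{3} + \frac{x}{2} - \frac{1}{2} \right)} + 9 \sqrt{2} x - 9 \sqrt{2 x^{4} + x^{2} + 4} \sin{\left(\frac{5 x^{2}}{3} + \frac{x}{2} - \frac{1}{2} \right)} + 4 \sqrt{2 x^{4} + x^{2} + 4}}{4 x \sqrt{2 x^{4} + x^{2} + 4} - 6 \sqrt{2 x^{4} + x^{2} + 4}}
d/dx[G] - f(x) = \frac{- 12 \sqrt{2} x^{3} \sqrt{2 x^{4} + x^{2} + 4} - 3 \sqrt{2} x \sqrt{2 x^{4} + x^{2} + 4}}{8 x^{4} + 4 x^{2} + 16} != 0.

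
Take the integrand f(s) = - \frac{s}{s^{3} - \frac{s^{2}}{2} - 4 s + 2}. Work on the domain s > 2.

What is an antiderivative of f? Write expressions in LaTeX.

Factor the denominator (\left(s - 2\right) \left(s + 2\right) \left(2 s - 1\right)) and decompose: f = \frac{4}{15 \left(2 s - 1\right)} + \frac{1}{5 \left(s + 2\right)} - \frac{1}{3 \left(s - 2\right)}; each piece integrates to a log, atan, or power term.
Check: d/ds[\frac{- 5 \log{\left(s - 2 \right)} + 2 \log{\left(s - \frac{1}{2} \right)} + 3 \log{\left(s + 2 \right)}}{15}] = - \frac{2 s}{2 s^{3} - s^{2} - 8 s + 4}, which equals f(s).

An antiderivative is F(s) = \frac{- 5 \log{\left(s - 2 \right)} + 2 \log{\left(s - \frac{1}{2} \right)} + 3 \log{\left(s + 2 \right)}}{15}.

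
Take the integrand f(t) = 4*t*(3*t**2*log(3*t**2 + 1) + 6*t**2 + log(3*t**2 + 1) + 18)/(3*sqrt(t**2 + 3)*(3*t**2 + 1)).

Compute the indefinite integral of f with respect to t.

f has the shape u'v + uv' for u = 4*sqrt(t**2 + 3)/3 and v = log(3*t**2 + 1) — it is the derivative of the product u*v.
Check: d/dt[4*sqrt(t**2 + 3)*log(3*t**2 + 1)/3] = (12*t**3*log(3*t**2 + 1) + 24*t**3 + 4*t*log(3*t**2 + 1) + 72*t)/(9*t**2*sqrt(t**2 + 3) + 3*sqrt(t**2 + 3)), which equals f(t).

F(t) = 4*sqrt(t**2 + 3)*log(3*t**2 + 1)/3 + C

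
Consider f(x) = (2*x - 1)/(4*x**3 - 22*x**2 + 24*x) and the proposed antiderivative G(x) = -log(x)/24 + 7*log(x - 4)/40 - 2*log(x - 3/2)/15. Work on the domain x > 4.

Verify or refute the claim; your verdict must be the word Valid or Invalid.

Valid: G'(x) = f(x).

d/dx[G] = (2*x - 1)/(4*x**3 - 22*x**2 + 24*x)
This equals f(x) exactly, so the claim holds.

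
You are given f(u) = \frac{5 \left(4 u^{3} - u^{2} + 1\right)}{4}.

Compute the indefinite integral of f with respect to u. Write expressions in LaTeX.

For F(u) to be correct the identity F'(u) - f(u) = 0 must hold.
Check: d/du[\frac{5 u^{4}}{4} - \frac{5 u^{3}}{12} + \frac{5 u}{4}] = 5 u^{3} - \frac{5 u^{2}}{4} + \frac{5}{4}, which equals f(u).

F(u) = \frac{5 u^{4}}{4} - \frac{5 u^{3}}{12} + \frac{5 u}{4} + C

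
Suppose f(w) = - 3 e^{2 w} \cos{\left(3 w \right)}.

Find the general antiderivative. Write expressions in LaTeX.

F(w) = - \frac{3 \left(3 \sin{\left(3 w \right)} + 2 \cos{\left(3 w \right)}\right) e^{2 w}}{13} + C

Differentiate the proposed F(w) back; it has to land on f(w) exactly.
Check: d/dw[- \frac{3 \left(3 \sin{\left(3 w \right)} + 2 \cos{\left(3 w \right)}\right) e^{2 w}}{13}] = - 3 e^{2 w} \cos{\left(3 w \right)} = f(w).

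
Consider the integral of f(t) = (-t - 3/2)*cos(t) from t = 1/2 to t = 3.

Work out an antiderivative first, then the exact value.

Antiderivative: F(t) = -t*sin(t) - 3*sin(t)/2 - cos(t); value = -9*sin(3)/2 + cos(1/2) + 2*sin(1/2) - cos(3)

Any candidate F(t) must reproduce f(t) exactly when differentiated.
F(t) = -t*sin(t) - 3*sin(t)/2 - cos(t) is an antiderivative of f.
Check: d/dt[-t*sin(t) - 3*sin(t)/2 - cos(t)] = -t*cos(t) - 3*cos(t)/2, which equals f(t).
F(3) = -9*sin(3)/2 - cos(3); F(1/2) = -2*sin(1/2) - cos(1/2).
Integral = F(3) - F(1/2) = -9*sin(3)/2 + cos(1/2) + 2*sin(1/2) - cos(3).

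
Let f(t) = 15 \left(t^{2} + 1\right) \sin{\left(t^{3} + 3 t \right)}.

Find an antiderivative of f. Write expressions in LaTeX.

The substitution u = t^{3} + 3 t works: f is exactly (dF/du)*(du/dt) for that inner function.
Check: d/dt[- 5 \cos{\left(t^{3} + 3 t \right)}] = 15 t^{2} \sin{\left(t^{3} + 3 t \right)} + 15 \sin{\left(t^{3} + 3 t \right)}, which equals f(t).

An antiderivative is F(t) = - 5 \cos{\left(t^{3} + 3 t \right)}.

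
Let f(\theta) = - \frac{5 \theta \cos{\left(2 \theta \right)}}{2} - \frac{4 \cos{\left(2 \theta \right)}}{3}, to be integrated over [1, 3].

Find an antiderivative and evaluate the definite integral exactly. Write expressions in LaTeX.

Integrate term by term and add the pieces.
F(\theta) = - \frac{30 \theta \sin{\left(2 \theta \right)} + 16 \sin{\left(2 \theta \right)} + 15 \cos{\left(2 \theta \right)}}{24} is an antiderivative of f.
Check: d/d\theta[- \frac{30 \theta \sin{\left(2 \theta \right)} + 16 \sin{\left(2 \theta \right)} + 15 \cos{\left(2 \theta \right)}}{24}] = - \frac{5 \theta \cos{\left(2 \theta \right)}}{2} - \frac{4 \cos{\left(2 \theta \right)}}{3} = f(\theta).
F(3) = - \frac{5 \cos{\left(6 \right)}}{8} - \frac{53 \sin{\left(6 \right)}}{12}; F(1) = - \frac{23 \sin{\left(2 \right)}}{12} - \frac{5 \cos{\left(2 \right)}}{8}.
Integral = F(3) - F(1) = - \frac{5 \cos{\left(6 \right)}}{8} + \frac{5 \cos{\left(2 \right)}}{8} - \frac{53 \sin{\left(6 \right)}}{12} + \frac{23 \sin{\left(2 \right)}}{12}.

Antiderivative: F(\theta) = - \frac{30 \theta \sin{\left(2 \theta \right)} + 16 \sin{\left(2 \theta \right)} + 15 \cos{\left(2 \theta \right)}}{24}; value = - \frac{5 \cos{\left(6 \right)}}{8} + \frac{5 \cos{\left(2 \right)}}{8} - \frac{53 \sin{\left(6 \right)}}{12} + \frac{23 \sin{\left(2 \right)}}{12}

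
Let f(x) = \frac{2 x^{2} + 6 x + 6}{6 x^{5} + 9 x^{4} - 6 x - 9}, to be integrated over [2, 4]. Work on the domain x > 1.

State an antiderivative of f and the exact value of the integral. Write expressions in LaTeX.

The denominator factors as 3 \left(x - 1\right) \left(x + 1\right) \left(2 x + 3\right) \left(x^{2} + 1\right); partial fractions split f into directly integrable pieces: - \frac{5 x + 12}{39 \left(x^{2} + 1\right)} + \frac{8}{65 \left(2 x + 3\right)} - \frac{1}{6 \left(x + 1\right)} + \frac{7}{30 \left(x - 1\right)}.
F(x) = \frac{91 \log{\left(x - 1 \right)} - 65 \log{\left(x + 1 \right)} + 24 \log{\left(x + \frac{3}{2} \right)} - 25 \log{\left(x^{2} + 1 \right)} - 120 \operatorname{atan}{\left(x \right)}}{390} is an antiderivative of f.
Check: d/dx[\frac{91 \log{\left(x - 1 \right)} - 65 \log{\left(x + 1 \right)} + 24 \log{\left(x + \frac{3}{2} \right)} - 25 \log{\left(x^{2} + 1 \right)} - 120 \operatorname{atan}{\left(x \right)}}{390}] = \frac{2 x^{2} + 6 x + 6}{6 x^{5} + 9 x^{4} - 6 x - 9} = f(x).
F(4) = - \frac{4 \operatorname{atan}{\left(4 \right)}}{13} - \frac{\log{\left(5 \right)}}{6} - \frac{5 \log{\left(17 \right)}}{78} + \frac{4 \log{\left(\frac{11}{2} \right)}}{65} + \frac{7 \log{\left(3 \right)}}{30}; F(2) = - \frac{4 \operatorname{atan}{\left(2 \right)}}{13} - \frac{\log{\left(3 \right)}}{6} - \frac{5 \log{\left(5 \right)}}{78} + \frac{4 \log{\left(\frac{7}{2} \right)}}{65}.
Integral = F(4) - F(2) = - \frac{4 \operatorname{atan}{\left(4 \right)}}{13} - \frac{5 \log{\left(17 \right)}}{78} - \frac{4 \log{\left(5 \right)}}{39} - \frac{4 \log{\left(\frac{7}{2} \right)}}{65} + \frac{4 \log{\left(\frac{11}{2} \right)}}{65} + \frac{4 \operatorname{atan}{\left(2 \right)}}{13} + \frac{2 \log{\left(3 \right)}}{5}.

Antiderivative: F(x) = \frac{91 \log{\left(x - 1 \right)} - 65 \log{\left(x + 1 \right)} + 24 \log{\left(x + \frac{3}{2} \right)} - 25 \log{\left(x^{2} + 1 \right)} - 120 \operatorname{atan}{\left(x \right)}}{390}; value = - \frac{4 \operatorname{atan}{\left(4 \right)}}{13} - \frac{5 \log{\left(17 \right)}}{78} - \frac{4 \log{\left(5 \right)}}{39} - \frac{4 \log{\left(\frac{7}{2} \right)}}{65} + \frac{4 \log{\left(\frac{11}{2} \right)}}{65} + \frac{4 \operatorname{atan}{\left(2 \right)}}{13} + \frac{2 \log{\left(3 \right)}}{5}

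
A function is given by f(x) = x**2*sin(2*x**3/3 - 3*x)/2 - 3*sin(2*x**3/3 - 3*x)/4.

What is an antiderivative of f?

f matches the chain-rule pattern g'(h)*h' with inner function h(x) = 2*x**3/3 - 3*x; substituting u = h(x) collapses the integral.
Check: d/dx[-cos(2*x**3/3 - 3*x)/4] = x**2*sin(2*x**3/3 - 3*x)/2 - 3*sin(2*x**3/3 - 3*x)/4 = f(x).

An antiderivative is F(x) = -cos(2*x**3/3 - 3*x)/4.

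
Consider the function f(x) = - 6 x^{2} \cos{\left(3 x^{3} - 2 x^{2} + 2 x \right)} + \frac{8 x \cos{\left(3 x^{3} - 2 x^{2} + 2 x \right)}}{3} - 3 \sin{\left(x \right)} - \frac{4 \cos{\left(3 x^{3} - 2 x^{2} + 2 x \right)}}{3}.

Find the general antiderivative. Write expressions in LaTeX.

F(x) = \frac{- 2 \sin{\left(3 x^{3} - 2 x^{2} + 2 x \right)} + 9 \cos{\left(x \right)}}{3} + C

Integrate term by term and add the pieces.
Check: d/dx[\frac{- 2 \sin{\left(3 x^{3} - 2 x^{2} + 2 x \right)} + 9 \cos{\left(x \right)}}{3}] = - 6 x^{2} \cos{\left(3 x^{3} - 2 x^{2} + 2 x \right)} + \frac{8 x \cos{\left(3 x^{3} - 2 x^{2} + 2 x \right)}}{3} - 3 \sin{\left(x \right)} - \frac{4 \cos{\left(3 x^{3} - 2 x^{2} + 2 x \right)}}{3} = f(x).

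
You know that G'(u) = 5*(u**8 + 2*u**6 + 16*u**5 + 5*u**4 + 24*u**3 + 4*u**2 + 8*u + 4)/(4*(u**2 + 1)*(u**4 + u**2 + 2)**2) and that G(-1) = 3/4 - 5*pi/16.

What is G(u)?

G(u) = 5*atan(u)/4 + 2 - 5/(u**4 + u**2 + 2)

Differentiate the proposed G(u) back; it has to land on the given G'(u).
A general antiderivative is 5*atan(u)/4 - 5/(u**4 + u**2 + 2) + C.
The condition gives C = 3/4 - 5*pi/16 - (-5/4 - 5*pi/16) = 2.
So G(u) = 5*atan(u)/4 + 2 - 5/(u**4 + u**2 + 2).
Check: d/du[5*atan(u)/4 + 2 - 5/(u**4 + u**2 + 2)] = (5*u**8 + 10*u**6 + 80*u**5 + 25*u**4 + 120*u**3 + 20*u**2 + 40*u + 20)/(4*u**10 + 12*u**8 + 28*u**6 + 36*u**4 + 32*u**2 + 16), which equals G'(u).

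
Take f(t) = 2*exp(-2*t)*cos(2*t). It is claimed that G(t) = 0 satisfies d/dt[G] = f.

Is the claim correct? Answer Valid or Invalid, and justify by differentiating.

Invalid: d/dt[G] - f = -2*exp(-2*t)*cos(2*t), which is not 0.

d/dt[G] = 0
d/dt[G] - f(t) = -2*exp(-2*t)*cos(2*t) != 0.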